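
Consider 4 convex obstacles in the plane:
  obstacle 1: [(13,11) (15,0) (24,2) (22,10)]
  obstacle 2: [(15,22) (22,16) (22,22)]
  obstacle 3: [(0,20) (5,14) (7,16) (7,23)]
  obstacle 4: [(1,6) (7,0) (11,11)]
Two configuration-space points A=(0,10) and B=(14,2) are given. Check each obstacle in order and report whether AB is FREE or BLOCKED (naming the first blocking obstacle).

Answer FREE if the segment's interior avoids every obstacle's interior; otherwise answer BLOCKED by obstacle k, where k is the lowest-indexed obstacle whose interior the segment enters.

Obstacle 1 [(13,11) (15,0) (24,2) (22,10)]:
  edge (13,11)–(15,0): clear
  edge (15,0)–(24,2): clear
  edge (24,2)–(22,10): clear
  edge (22,10)–(13,11): clear
  midpoint (7,6) outside
  → clear
Obstacle 2 [(15,22) (22,16) (22,22)]:
  edge (15,22)–(22,16): clear
  edge (22,16)–(22,22): clear
  edge (22,22)–(15,22): clear
  midpoint (7,6) outside
  → clear
Obstacle 3 [(0,20) (5,14) (7,16) (7,23)]:
  edge (0,20)–(5,14): clear
  edge (5,14)–(7,16): clear
  edge (7,16)–(7,23): clear
  edge (7,23)–(0,20): clear
  midpoint (7,6) outside
  → clear
Obstacle 4 [(1,6) (7,0) (11,11)]:
  edge (1,6)–(7,0): clear
  edge (7,0)–(11,11): crosses AB
  edge (11,11)–(1,6): crosses AB
  → BLOCKED

BLOCKED by obstacle 4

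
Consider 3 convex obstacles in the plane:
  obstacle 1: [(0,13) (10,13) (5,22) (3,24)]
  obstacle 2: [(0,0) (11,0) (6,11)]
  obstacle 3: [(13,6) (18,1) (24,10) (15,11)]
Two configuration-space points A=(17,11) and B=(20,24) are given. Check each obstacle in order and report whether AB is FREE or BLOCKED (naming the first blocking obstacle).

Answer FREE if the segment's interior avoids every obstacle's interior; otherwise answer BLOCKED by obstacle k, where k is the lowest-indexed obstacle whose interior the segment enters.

FREE

Obstacle 1 [(0,13) (10,13) (5,22) (3,24)]:
  edge (0,13)–(10,13): clear
  edge (10,13)–(5,22): clear
  edge (5,22)–(3,24): clear
  edge (3,24)–(0,13): clear
  midpoint (37/2,35/2) outside
  → clear
Obstacle 2 [(0,0) (11,0) (6,11)]:
  edge (0,0)–(11,0): clear
  edge (11,0)–(6,11): clear
  edge (6,11)–(0,0): clear
  midpoint (37/2,35/2) outside
  → clear
Obstacle 3 [(13,6) (18,1) (24,10) (15,11)]:
  edge (13,6)–(18,1): clear
  edge (18,1)–(24,10): clear
  edge (24,10)–(15,11): clear
  edge (15,11)–(13,6): clear
  midpoint (37/2,35/2) outside
  → clear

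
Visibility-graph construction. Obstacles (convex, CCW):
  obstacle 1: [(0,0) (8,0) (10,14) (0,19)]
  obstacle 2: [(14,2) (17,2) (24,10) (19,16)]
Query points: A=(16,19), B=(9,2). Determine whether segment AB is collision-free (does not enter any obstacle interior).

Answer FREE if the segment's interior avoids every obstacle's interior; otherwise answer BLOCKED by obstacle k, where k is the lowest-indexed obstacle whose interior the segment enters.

FREE

Obstacle 1 [(0,0) (8,0) (10,14) (0,19)]:
  edge (0,0)–(8,0): clear
  edge (8,0)–(10,14): clear
  edge (10,14)–(0,19): clear
  edge (0,19)–(0,0): clear
  midpoint (25/2,21/2) outside
  → clear
Obstacle 2 [(14,2) (17,2) (24,10) (19,16)]:
  edge (14,2)–(17,2): clear
  edge (17,2)–(24,10): clear
  edge (24,10)–(19,16): clear
  edge (19,16)–(14,2): clear
  midpoint (25/2,21/2) outside
  → clear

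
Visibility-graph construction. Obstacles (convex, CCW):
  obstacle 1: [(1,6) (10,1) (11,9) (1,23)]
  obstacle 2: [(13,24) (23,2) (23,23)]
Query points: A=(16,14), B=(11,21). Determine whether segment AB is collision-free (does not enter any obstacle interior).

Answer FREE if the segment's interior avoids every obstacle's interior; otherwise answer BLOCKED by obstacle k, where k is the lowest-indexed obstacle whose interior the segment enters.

Obstacle 1 [(1,6) (10,1) (11,9) (1,23)]:
  edge (1,6)–(10,1): clear
  edge (10,1)–(11,9): clear
  edge (11,9)–(1,23): clear
  edge (1,23)–(1,6): clear
  midpoint (27/2,35/2) outside
  → clear
Obstacle 2 [(13,24) (23,2) (23,23)]:
  edge (13,24)–(23,2): clear
  edge (23,2)–(23,23): clear
  edge (23,23)–(13,24): clear
  midpoint (27/2,35/2) outside
  → clear

FREE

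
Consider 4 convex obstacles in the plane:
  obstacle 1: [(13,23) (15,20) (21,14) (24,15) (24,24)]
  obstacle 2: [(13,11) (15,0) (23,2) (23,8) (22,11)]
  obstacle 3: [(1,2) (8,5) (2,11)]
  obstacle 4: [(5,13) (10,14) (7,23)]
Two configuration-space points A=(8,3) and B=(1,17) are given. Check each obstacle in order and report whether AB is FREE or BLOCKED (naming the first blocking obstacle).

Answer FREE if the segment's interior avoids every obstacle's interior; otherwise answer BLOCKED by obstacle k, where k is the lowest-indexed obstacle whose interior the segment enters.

Obstacle 1 [(13,23) (15,20) (21,14) (24,15) (24,24)]:
  edge (13,23)–(15,20): clear
  edge (15,20)–(21,14): clear
  edge (21,14)–(24,15): clear
  edge (24,15)–(24,24): clear
  edge (24,24)–(13,23): clear
  midpoint (9/2,10) outside
  → clear
Obstacle 2 [(13,11) (15,0) (23,2) (23,8) (22,11)]:
  edge (13,11)–(15,0): clear
  edge (15,0)–(23,2): clear
  edge (23,2)–(23,8): clear
  edge (23,8)–(22,11): clear
  edge (22,11)–(13,11): clear
  midpoint (9/2,10) outside
  → clear
Obstacle 3 [(1,2) (8,5) (2,11)]:
  edge (1,2)–(8,5): crosses AB
  edge (8,5)–(2,11): crosses AB
  edge (2,11)–(1,2): clear
  → BLOCKED
Obstacle 4 [(5,13) (10,14) (7,23)]:
  edge (5,13)–(10,14): clear
  edge (10,14)–(7,23): clear
  edge (7,23)–(5,13): clear
  midpoint (9/2,10) outside
  → clear

BLOCKED by obstacle 3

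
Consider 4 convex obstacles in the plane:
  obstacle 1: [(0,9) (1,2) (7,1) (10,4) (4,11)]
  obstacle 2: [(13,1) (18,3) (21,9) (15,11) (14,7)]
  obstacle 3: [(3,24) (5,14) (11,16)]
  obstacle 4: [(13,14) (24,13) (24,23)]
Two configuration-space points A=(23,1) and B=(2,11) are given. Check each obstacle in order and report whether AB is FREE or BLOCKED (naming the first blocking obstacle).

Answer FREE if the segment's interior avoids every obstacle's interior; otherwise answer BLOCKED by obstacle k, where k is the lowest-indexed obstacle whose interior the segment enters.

BLOCKED by obstacle 1

Obstacle 1 [(0,9) (1,2) (7,1) (10,4) (4,11)]:
  edge (0,9)–(1,2): clear
  edge (1,2)–(7,1): clear
  edge (7,1)–(10,4): clear
  edge (10,4)–(4,11): crosses AB
  edge (4,11)–(0,9): crosses AB
  → BLOCKED
Obstacle 2 [(13,1) (18,3) (21,9) (15,11) (14,7)]:
  edge (13,1)–(18,3): clear
  edge (18,3)–(21,9): crosses AB
  edge (21,9)–(15,11): clear
  edge (15,11)–(14,7): clear
  edge (14,7)–(13,1): crosses AB
  → BLOCKED
Obstacle 3 [(3,24) (5,14) (11,16)]:
  edge (3,24)–(5,14): clear
  edge (5,14)–(11,16): clear
  edge (11,16)–(3,24): clear
  midpoint (25/2,6) outside
  → clear
Obstacle 4 [(13,14) (24,13) (24,23)]:
  edge (13,14)–(24,13): clear
  edge (24,13)–(24,23): clear
  edge (24,23)–(13,14): clear
  midpoint (25/2,6) outside
  → clear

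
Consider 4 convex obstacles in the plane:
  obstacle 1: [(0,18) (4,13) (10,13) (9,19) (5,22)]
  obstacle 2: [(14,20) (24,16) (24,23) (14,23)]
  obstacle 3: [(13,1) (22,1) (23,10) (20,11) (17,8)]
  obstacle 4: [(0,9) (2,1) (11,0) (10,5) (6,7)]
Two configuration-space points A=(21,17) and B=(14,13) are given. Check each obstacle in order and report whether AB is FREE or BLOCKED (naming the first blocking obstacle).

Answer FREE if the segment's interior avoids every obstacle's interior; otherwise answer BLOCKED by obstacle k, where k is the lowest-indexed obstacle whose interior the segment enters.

FREE

Obstacle 1 [(0,18) (4,13) (10,13) (9,19) (5,22)]:
  edge (0,18)–(4,13): clear
  edge (4,13)–(10,13): clear
  edge (10,13)–(9,19): clear
  edge (9,19)–(5,22): clear
  edge (5,22)–(0,18): clear
  midpoint (35/2,15) outside
  → clear
Obstacle 2 [(14,20) (24,16) (24,23) (14,23)]:
  edge (14,20)–(24,16): clear
  edge (24,16)–(24,23): clear
  edge (24,23)–(14,23): clear
  edge (14,23)–(14,20): clear
  midpoint (35/2,15) outside
  → clear
Obstacle 3 [(13,1) (22,1) (23,10) (20,11) (17,8)]:
  edge (13,1)–(22,1): clear
  edge (22,1)–(23,10): clear
  edge (23,10)–(20,11): clear
  edge (20,11)–(17,8): clear
  edge (17,8)–(13,1): clear
  midpoint (35/2,15) outside
  → clear
Obstacle 4 [(0,9) (2,1) (11,0) (10,5) (6,7)]:
  edge (0,9)–(2,1): clear
  edge (2,1)–(11,0): clear
  edge (11,0)–(10,5): clear
  edge (10,5)–(6,7): clear
  edge (6,7)–(0,9): clear
  midpoint (35/2,15) outside
  → clear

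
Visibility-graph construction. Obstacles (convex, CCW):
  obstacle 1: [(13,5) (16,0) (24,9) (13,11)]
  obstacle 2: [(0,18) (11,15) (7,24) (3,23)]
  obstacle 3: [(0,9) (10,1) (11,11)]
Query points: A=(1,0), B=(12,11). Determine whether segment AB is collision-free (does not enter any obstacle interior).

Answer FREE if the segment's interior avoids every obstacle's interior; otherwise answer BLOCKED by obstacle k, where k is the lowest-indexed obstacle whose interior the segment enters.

Obstacle 1 [(13,5) (16,0) (24,9) (13,11)]:
  edge (13,5)–(16,0): clear
  edge (16,0)–(24,9): clear
  edge (24,9)–(13,11): clear
  edge (13,11)–(13,5): clear
  midpoint (13/2,11/2) outside
  → clear
Obstacle 2 [(0,18) (11,15) (7,24) (3,23)]:
  edge (0,18)–(11,15): clear
  edge (11,15)–(7,24): clear
  edge (7,24)–(3,23): clear
  edge (3,23)–(0,18): clear
  midpoint (13/2,11/2) outside
  → clear
Obstacle 3 [(0,9) (10,1) (11,11)]:
  edge (0,9)–(10,1): crosses AB
  edge (10,1)–(11,11): crosses AB
  edge (11,11)–(0,9): clear
  → BLOCKED

BLOCKED by obstacle 3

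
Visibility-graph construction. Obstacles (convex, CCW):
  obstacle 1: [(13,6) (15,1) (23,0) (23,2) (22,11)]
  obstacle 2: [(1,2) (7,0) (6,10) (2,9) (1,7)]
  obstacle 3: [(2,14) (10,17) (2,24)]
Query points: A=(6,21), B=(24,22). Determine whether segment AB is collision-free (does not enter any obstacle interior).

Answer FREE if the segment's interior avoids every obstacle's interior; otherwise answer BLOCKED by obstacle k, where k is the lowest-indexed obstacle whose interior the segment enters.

FREE

Obstacle 1 [(13,6) (15,1) (23,0) (23,2) (22,11)]:
  edge (13,6)–(15,1): clear
  edge (15,1)–(23,0): clear
  edge (23,0)–(23,2): clear
  edge (23,2)–(22,11): clear
  edge (22,11)–(13,6): clear
  midpoint (15,43/2) outside
  → clear
Obstacle 2 [(1,2) (7,0) (6,10) (2,9) (1,7)]:
  edge (1,2)–(7,0): clear
  edge (7,0)–(6,10): clear
  edge (6,10)–(2,9): clear
  edge (2,9)–(1,7): clear
  edge (1,7)–(1,2): clear
  midpoint (15,43/2) outside
  → clear
Obstacle 3 [(2,14) (10,17) (2,24)]:
  edge (2,14)–(10,17): clear
  edge (10,17)–(2,24): clear
  edge (2,24)–(2,14): clear
  midpoint (15,43/2) outside
  → clear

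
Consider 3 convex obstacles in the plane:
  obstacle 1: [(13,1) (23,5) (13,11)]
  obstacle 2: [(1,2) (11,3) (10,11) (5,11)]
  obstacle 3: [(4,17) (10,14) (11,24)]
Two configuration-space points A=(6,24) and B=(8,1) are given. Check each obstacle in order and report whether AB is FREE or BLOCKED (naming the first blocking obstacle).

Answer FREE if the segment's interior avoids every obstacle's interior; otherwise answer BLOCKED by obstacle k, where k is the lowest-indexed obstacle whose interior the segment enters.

BLOCKED by obstacle 2

Obstacle 1 [(13,1) (23,5) (13,11)]:
  edge (13,1)–(23,5): clear
  edge (23,5)–(13,11): clear
  edge (13,11)–(13,1): clear
  midpoint (7,25/2) outside
  → clear
Obstacle 2 [(1,2) (11,3) (10,11) (5,11)]:
  edge (1,2)–(11,3): crosses AB
  edge (11,3)–(10,11): clear
  edge (10,11)–(5,11): crosses AB
  edge (5,11)–(1,2): clear
  → BLOCKED
Obstacle 3 [(4,17) (10,14) (11,24)]:
  edge (4,17)–(10,14): crosses AB
  edge (10,14)–(11,24): clear
  edge (11,24)–(4,17): crosses AB
  → BLOCKED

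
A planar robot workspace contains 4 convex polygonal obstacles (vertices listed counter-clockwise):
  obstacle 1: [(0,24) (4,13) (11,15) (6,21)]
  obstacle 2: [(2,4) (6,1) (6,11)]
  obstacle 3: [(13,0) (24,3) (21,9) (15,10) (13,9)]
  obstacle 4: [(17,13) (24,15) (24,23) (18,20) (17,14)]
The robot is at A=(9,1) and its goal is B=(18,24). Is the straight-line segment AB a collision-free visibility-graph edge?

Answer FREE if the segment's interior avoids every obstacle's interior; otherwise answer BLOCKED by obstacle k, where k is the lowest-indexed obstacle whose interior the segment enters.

FREE

Obstacle 1 [(0,24) (4,13) (11,15) (6,21)]:
  edge (0,24)–(4,13): clear
  edge (4,13)–(11,15): clear
  edge (11,15)–(6,21): clear
  edge (6,21)–(0,24): clear
  midpoint (27/2,25/2) outside
  → clear
Obstacle 2 [(2,4) (6,1) (6,11)]:
  edge (2,4)–(6,1): clear
  edge (6,1)–(6,11): clear
  edge (6,11)–(2,4): clear
  midpoint (27/2,25/2) outside
  → clear
Obstacle 3 [(13,0) (24,3) (21,9) (15,10) (13,9)]:
  edge (13,0)–(24,3): clear
  edge (24,3)–(21,9): clear
  edge (21,9)–(15,10): clear
  edge (15,10)–(13,9): clear
  edge (13,9)–(13,0): clear
  midpoint (27/2,25/2) outside
  → clear
Obstacle 4 [(17,13) (24,15) (24,23) (18,20) (17,14)]:
  edge (17,13)–(24,15): clear
  edge (24,15)–(24,23): clear
  edge (24,23)–(18,20): clear
  edge (18,20)–(17,14): clear
  edge (17,14)–(17,13): clear
  midpoint (27/2,25/2) outside
  → clear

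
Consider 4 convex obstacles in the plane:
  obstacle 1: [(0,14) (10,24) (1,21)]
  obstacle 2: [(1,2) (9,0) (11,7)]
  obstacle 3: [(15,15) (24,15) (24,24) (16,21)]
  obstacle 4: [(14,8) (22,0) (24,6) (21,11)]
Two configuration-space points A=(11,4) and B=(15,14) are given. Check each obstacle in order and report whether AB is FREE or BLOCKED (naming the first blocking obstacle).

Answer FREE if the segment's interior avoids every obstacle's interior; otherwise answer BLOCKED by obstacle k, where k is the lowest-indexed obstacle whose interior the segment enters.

Obstacle 1 [(0,14) (10,24) (1,21)]:
  edge (0,14)–(10,24): clear
  edge (10,24)–(1,21): clear
  edge (1,21)–(0,14): clear
  midpoint (13,9) outside
  → clear
Obstacle 2 [(1,2) (9,0) (11,7)]:
  edge (1,2)–(9,0): clear
  edge (9,0)–(11,7): clear
  edge (11,7)–(1,2): clear
  midpoint (13,9) outside
  → clear
Obstacle 3 [(15,15) (24,15) (24,24) (16,21)]:
  edge (15,15)–(24,15): clear
  edge (24,15)–(24,24): clear
  edge (24,24)–(16,21): clear
  edge (16,21)–(15,15): clear
  midpoint (13,9) outside
  → clear
Obstacle 4 [(14,8) (22,0) (24,6) (21,11)]:
  edge (14,8)–(22,0): clear
  edge (22,0)–(24,6): clear
  edge (24,6)–(21,11): clear
  edge (21,11)–(14,8): clear
  midpoint (13,9) outside
  → clear

FREE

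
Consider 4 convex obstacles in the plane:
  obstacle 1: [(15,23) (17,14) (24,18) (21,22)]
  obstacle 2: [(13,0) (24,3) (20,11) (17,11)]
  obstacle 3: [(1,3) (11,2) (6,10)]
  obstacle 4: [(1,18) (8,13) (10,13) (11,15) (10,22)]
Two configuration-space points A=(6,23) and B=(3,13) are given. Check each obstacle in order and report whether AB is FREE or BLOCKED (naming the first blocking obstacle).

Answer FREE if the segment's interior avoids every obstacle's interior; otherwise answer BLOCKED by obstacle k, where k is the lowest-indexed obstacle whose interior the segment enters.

Obstacle 1 [(15,23) (17,14) (24,18) (21,22)]:
  edge (15,23)–(17,14): clear
  edge (17,14)–(24,18): clear
  edge (24,18)–(21,22): clear
  edge (21,22)–(15,23): clear
  midpoint (9/2,18) outside
  → clear
Obstacle 2 [(13,0) (24,3) (20,11) (17,11)]:
  edge (13,0)–(24,3): clear
  edge (24,3)–(20,11): clear
  edge (20,11)–(17,11): clear
  edge (17,11)–(13,0): clear
  midpoint (9/2,18) outside
  → clear
Obstacle 3 [(1,3) (11,2) (6,10)]:
  edge (1,3)–(11,2): clear
  edge (11,2)–(6,10): clear
  edge (6,10)–(1,3): clear
  midpoint (9/2,18) outside
  → clear
Obstacle 4 [(1,18) (8,13) (10,13) (11,15) (10,22)]:
  edge (1,18)–(8,13): crosses AB
  edge (8,13)–(10,13): clear
  edge (10,13)–(11,15): clear
  edge (11,15)–(10,22): clear
  edge (10,22)–(1,18): crosses AB
  → BLOCKED

BLOCKED by obstacle 4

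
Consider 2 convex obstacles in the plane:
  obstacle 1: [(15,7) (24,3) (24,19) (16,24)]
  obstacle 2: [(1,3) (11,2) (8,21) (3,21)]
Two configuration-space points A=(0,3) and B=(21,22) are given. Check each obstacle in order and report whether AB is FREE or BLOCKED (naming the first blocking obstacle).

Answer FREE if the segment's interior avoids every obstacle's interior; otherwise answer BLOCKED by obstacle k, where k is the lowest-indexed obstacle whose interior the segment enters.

BLOCKED by obstacle 1

Obstacle 1 [(15,7) (24,3) (24,19) (16,24)]:
  edge (15,7)–(24,3): clear
  edge (24,3)–(24,19): clear
  edge (24,19)–(16,24): crosses AB
  edge (16,24)–(15,7): crosses AB
  → BLOCKED
Obstacle 2 [(1,3) (11,2) (8,21) (3,21)]:
  edge (1,3)–(11,2): clear
  edge (11,2)–(8,21): crosses AB
  edge (8,21)–(3,21): clear
  edge (3,21)–(1,3): crosses AB
  → BLOCKED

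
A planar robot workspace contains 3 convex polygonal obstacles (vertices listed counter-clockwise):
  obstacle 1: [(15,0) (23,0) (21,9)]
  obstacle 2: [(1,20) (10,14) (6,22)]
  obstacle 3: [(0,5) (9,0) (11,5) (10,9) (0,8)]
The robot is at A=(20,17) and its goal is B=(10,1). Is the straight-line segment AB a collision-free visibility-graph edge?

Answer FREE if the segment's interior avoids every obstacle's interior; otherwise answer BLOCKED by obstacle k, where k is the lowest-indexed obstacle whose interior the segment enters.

Obstacle 1 [(15,0) (23,0) (21,9)]:
  edge (15,0)–(23,0): clear
  edge (23,0)–(21,9): clear
  edge (21,9)–(15,0): clear
  midpoint (15,9) outside
  → clear
Obstacle 2 [(1,20) (10,14) (6,22)]:
  edge (1,20)–(10,14): clear
  edge (10,14)–(6,22): clear
  edge (6,22)–(1,20): clear
  midpoint (15,9) outside
  → clear
Obstacle 3 [(0,5) (9,0) (11,5) (10,9) (0,8)]:
  edge (0,5)–(9,0): clear
  edge (9,0)–(11,5): clear
  edge (11,5)–(10,9): clear
  edge (10,9)–(0,8): clear
  edge (0,8)–(0,5): clear
  midpoint (15,9) outside
  → clear

FREE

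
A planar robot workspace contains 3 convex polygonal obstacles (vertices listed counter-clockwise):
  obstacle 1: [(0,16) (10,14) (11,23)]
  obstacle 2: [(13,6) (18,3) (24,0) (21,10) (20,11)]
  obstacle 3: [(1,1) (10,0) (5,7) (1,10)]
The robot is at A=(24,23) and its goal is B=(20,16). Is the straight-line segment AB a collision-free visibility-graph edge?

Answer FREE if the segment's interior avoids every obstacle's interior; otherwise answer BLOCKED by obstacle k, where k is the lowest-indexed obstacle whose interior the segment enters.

Obstacle 1 [(0,16) (10,14) (11,23)]:
  edge (0,16)–(10,14): clear
  edge (10,14)–(11,23): clear
  edge (11,23)–(0,16): clear
  midpoint (22,39/2) outside
  → clear
Obstacle 2 [(13,6) (18,3) (24,0) (21,10) (20,11)]:
  edge (13,6)–(18,3): clear
  edge (18,3)–(24,0): clear
  edge (24,0)–(21,10): clear
  edge (21,10)–(20,11): clear
  edge (20,11)–(13,6): clear
  midpoint (22,39/2) outside
  → clear
Obstacle 3 [(1,1) (10,0) (5,7) (1,10)]:
  edge (1,1)–(10,0): clear
  edge (10,0)–(5,7): clear
  edge (5,7)–(1,10): clear
  edge (1,10)–(1,1): clear
  midpoint (22,39/2) outside
  → clear

FREE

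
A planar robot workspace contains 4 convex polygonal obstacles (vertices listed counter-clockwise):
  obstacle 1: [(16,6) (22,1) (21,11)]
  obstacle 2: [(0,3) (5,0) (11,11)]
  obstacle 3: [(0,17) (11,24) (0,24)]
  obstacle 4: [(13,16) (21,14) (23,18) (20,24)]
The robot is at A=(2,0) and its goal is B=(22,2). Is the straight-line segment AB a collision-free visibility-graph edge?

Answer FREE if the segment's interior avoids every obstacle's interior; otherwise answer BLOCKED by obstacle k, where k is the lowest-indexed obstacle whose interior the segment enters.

BLOCKED by obstacle 1

Obstacle 1 [(16,6) (22,1) (21,11)]:
  edge (16,6)–(22,1): crosses AB
  edge (22,1)–(21,11): crosses AB
  edge (21,11)–(16,6): clear
  → BLOCKED
Obstacle 2 [(0,3) (5,0) (11,11)]:
  edge (0,3)–(5,0): crosses AB
  edge (5,0)–(11,11): crosses AB
  edge (11,11)–(0,3): clear
  → BLOCKED
Obstacle 3 [(0,17) (11,24) (0,24)]:
  edge (0,17)–(11,24): clear
  edge (11,24)–(0,24): clear
  edge (0,24)–(0,17): clear
  midpoint (12,1) outside
  → clear
Obstacle 4 [(13,16) (21,14) (23,18) (20,24)]:
  edge (13,16)–(21,14): clear
  edge (21,14)–(23,18): clear
  edge (23,18)–(20,24): clear
  edge (20,24)–(13,16): clear
  midpoint (12,1) outside
  → clear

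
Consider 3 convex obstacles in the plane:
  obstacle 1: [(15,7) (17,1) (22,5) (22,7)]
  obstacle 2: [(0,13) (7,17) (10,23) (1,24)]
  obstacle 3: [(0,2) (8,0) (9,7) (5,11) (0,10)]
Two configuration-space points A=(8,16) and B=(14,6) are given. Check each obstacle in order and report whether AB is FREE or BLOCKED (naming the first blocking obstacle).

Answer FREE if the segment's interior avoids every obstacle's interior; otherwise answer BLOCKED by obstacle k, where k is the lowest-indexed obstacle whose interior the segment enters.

FREE

Obstacle 1 [(15,7) (17,1) (22,5) (22,7)]:
  edge (15,7)–(17,1): clear
  edge (17,1)–(22,5): clear
  edge (22,5)–(22,7): clear
  edge (22,7)–(15,7): clear
  midpoint (11,11) outside
  → clear
Obstacle 2 [(0,13) (7,17) (10,23) (1,24)]:
  edge (0,13)–(7,17): clear
  edge (7,17)–(10,23): clear
  edge (10,23)–(1,24): clear
  edge (1,24)–(0,13): clear
  midpoint (11,11) outside
  → clear
Obstacle 3 [(0,2) (8,0) (9,7) (5,11) (0,10)]:
  edge (0,2)–(8,0): clear
  edge (8,0)–(9,7): clear
  edge (9,7)–(5,11): clear
  edge (5,11)–(0,10): clear
  edge (0,10)–(0,2): clear
  midpoint (11,11) outside
  → clear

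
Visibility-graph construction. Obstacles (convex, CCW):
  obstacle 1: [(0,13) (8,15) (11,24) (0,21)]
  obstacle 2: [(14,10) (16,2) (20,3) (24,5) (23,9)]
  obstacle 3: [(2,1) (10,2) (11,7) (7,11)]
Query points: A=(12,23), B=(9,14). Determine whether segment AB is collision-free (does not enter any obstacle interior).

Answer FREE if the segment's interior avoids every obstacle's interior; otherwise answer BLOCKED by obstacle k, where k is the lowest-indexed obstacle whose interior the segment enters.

FREE

Obstacle 1 [(0,13) (8,15) (11,24) (0,21)]:
  edge (0,13)–(8,15): clear
  edge (8,15)–(11,24): clear
  edge (11,24)–(0,21): clear
  edge (0,21)–(0,13): clear
  midpoint (21/2,37/2) outside
  → clear
Obstacle 2 [(14,10) (16,2) (20,3) (24,5) (23,9)]:
  edge (14,10)–(16,2): clear
  edge (16,2)–(20,3): clear
  edge (20,3)–(24,5): clear
  edge (24,5)–(23,9): clear
  edge (23,9)–(14,10): clear
  midpoint (21/2,37/2) outside
  → clear
Obstacle 3 [(2,1) (10,2) (11,7) (7,11)]:
  edge (2,1)–(10,2): clear
  edge (10,2)–(11,7): clear
  edge (11,7)–(7,11): clear
  edge (7,11)–(2,1): clear
  midpoint (21/2,37/2) outside
  → clear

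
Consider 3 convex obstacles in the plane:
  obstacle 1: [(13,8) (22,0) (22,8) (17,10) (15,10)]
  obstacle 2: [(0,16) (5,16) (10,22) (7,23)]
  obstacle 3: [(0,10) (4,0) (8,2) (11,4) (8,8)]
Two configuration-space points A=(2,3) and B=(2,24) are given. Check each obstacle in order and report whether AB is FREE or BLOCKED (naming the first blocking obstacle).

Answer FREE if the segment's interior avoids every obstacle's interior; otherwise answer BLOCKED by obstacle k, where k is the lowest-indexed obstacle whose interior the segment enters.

BLOCKED by obstacle 2

Obstacle 1 [(13,8) (22,0) (22,8) (17,10) (15,10)]:
  edge (13,8)–(22,0): clear
  edge (22,0)–(22,8): clear
  edge (22,8)–(17,10): clear
  edge (17,10)–(15,10): clear
  edge (15,10)–(13,8): clear
  midpoint (2,27/2) outside
  → clear
Obstacle 2 [(0,16) (5,16) (10,22) (7,23)]:
  edge (0,16)–(5,16): crosses AB
  edge (5,16)–(10,22): clear
  edge (10,22)–(7,23): clear
  edge (7,23)–(0,16): crosses AB
  → BLOCKED
Obstacle 3 [(0,10) (4,0) (8,2) (11,4) (8,8)]:
  edge (0,10)–(4,0): crosses AB
  edge (4,0)–(8,2): clear
  edge (8,2)–(11,4): clear
  edge (11,4)–(8,8): clear
  edge (8,8)–(0,10): crosses AB
  → BLOCKED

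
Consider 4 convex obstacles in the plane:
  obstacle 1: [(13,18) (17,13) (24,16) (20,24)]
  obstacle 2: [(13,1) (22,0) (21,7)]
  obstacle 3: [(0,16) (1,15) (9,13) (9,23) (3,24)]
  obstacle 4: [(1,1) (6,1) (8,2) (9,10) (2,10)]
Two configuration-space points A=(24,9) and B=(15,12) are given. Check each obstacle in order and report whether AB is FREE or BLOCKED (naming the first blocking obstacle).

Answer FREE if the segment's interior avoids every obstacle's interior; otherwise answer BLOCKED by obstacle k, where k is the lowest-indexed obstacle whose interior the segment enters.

Obstacle 1 [(13,18) (17,13) (24,16) (20,24)]:
  edge (13,18)–(17,13): clear
  edge (17,13)–(24,16): clear
  edge (24,16)–(20,24): clear
  edge (20,24)–(13,18): clear
  midpoint (39/2,21/2) outside
  → clear
Obstacle 2 [(13,1) (22,0) (21,7)]:
  edge (13,1)–(22,0): clear
  edge (22,0)–(21,7): clear
  edge (21,7)–(13,1): clear
  midpoint (39/2,21/2) outside
  → clear
Obstacle 3 [(0,16) (1,15) (9,13) (9,23) (3,24)]:
  edge (0,16)–(1,15): clear
  edge (1,15)–(9,13): clear
  edge (9,13)–(9,23): clear
  edge (9,23)–(3,24): clear
  edge (3,24)–(0,16): clear
  midpoint (39/2,21/2) outside
  → clear
Obstacle 4 [(1,1) (6,1) (8,2) (9,10) (2,10)]:
  edge (1,1)–(6,1): clear
  edge (6,1)–(8,2): clear
  edge (8,2)–(9,10): clear
  edge (9,10)–(2,10): clear
  edge (2,10)–(1,1): clear
  midpoint (39/2,21/2) outside
  → clear

FREE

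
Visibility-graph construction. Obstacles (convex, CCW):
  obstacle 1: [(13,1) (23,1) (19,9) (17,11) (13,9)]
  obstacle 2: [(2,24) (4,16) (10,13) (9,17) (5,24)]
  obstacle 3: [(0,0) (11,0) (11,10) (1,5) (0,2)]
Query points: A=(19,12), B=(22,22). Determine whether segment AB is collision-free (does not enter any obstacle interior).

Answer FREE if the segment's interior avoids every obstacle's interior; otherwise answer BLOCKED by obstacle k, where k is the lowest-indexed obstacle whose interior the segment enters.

Obstacle 1 [(13,1) (23,1) (19,9) (17,11) (13,9)]:
  edge (13,1)–(23,1): clear
  edge (23,1)–(19,9): clear
  edge (19,9)–(17,11): clear
  edge (17,11)–(13,9): clear
  edge (13,9)–(13,1): clear
  midpoint (41/2,17) outside
  → clear
Obstacle 2 [(2,24) (4,16) (10,13) (9,17) (5,24)]:
  edge (2,24)–(4,16): clear
  edge (4,16)–(10,13): clear
  edge (10,13)–(9,17): clear
  edge (9,17)–(5,24): clear
  edge (5,24)–(2,24): clear
  midpoint (41/2,17) outside
  → clear
Obstacle 3 [(0,0) (11,0) (11,10) (1,5) (0,2)]:
  edge (0,0)–(11,0): clear
  edge (11,0)–(11,10): clear
  edge (11,10)–(1,5): clear
  edge (1,5)–(0,2): clear
  edge (0,2)–(0,0): clear
  midpoint (41/2,17) outside
  → clear

FREE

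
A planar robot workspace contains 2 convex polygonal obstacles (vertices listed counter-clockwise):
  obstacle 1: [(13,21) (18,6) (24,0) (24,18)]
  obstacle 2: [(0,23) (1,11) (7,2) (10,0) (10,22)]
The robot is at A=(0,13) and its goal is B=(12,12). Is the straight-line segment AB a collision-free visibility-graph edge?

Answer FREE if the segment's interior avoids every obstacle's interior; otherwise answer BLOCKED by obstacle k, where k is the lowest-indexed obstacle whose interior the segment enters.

Obstacle 1 [(13,21) (18,6) (24,0) (24,18)]:
  edge (13,21)–(18,6): clear
  edge (18,6)–(24,0): clear
  edge (24,0)–(24,18): clear
  edge (24,18)–(13,21): clear
  midpoint (6,25/2) outside
  → clear
Obstacle 2 [(0,23) (1,11) (7,2) (10,0) (10,22)]:
  edge (0,23)–(1,11): crosses AB
  edge (1,11)–(7,2): clear
  edge (7,2)–(10,0): clear
  edge (10,0)–(10,22): crosses AB
  edge (10,22)–(0,23): clear
  → BLOCKED

BLOCKED by obstacle 2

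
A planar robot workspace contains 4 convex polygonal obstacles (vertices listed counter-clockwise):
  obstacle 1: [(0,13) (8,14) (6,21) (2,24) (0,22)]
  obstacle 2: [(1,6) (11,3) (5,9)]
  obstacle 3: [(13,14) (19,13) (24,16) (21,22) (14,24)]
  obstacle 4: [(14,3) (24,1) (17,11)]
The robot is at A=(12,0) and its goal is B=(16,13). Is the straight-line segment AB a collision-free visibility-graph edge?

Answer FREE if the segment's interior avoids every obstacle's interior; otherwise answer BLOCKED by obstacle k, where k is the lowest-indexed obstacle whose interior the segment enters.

FREE

Obstacle 1 [(0,13) (8,14) (6,21) (2,24) (0,22)]:
  edge (0,13)–(8,14): clear
  edge (8,14)–(6,21): clear
  edge (6,21)–(2,24): clear
  edge (2,24)–(0,22): clear
  edge (0,22)–(0,13): clear
  midpoint (14,13/2) outside
  → clear
Obstacle 2 [(1,6) (11,3) (5,9)]:
  edge (1,6)–(11,3): clear
  edge (11,3)–(5,9): clear
  edge (5,9)–(1,6): clear
  midpoint (14,13/2) outside
  → clear
Obstacle 3 [(13,14) (19,13) (24,16) (21,22) (14,24)]:
  edge (13,14)–(19,13): clear
  edge (19,13)–(24,16): clear
  edge (24,16)–(21,22): clear
  edge (21,22)–(14,24): clear
  edge (14,24)–(13,14): clear
  midpoint (14,13/2) outside
  → clear
Obstacle 4 [(14,3) (24,1) (17,11)]:
  edge (14,3)–(24,1): clear
  edge (24,1)–(17,11): clear
  edge (17,11)–(14,3): clear
  midpoint (14,13/2) outside
  → clear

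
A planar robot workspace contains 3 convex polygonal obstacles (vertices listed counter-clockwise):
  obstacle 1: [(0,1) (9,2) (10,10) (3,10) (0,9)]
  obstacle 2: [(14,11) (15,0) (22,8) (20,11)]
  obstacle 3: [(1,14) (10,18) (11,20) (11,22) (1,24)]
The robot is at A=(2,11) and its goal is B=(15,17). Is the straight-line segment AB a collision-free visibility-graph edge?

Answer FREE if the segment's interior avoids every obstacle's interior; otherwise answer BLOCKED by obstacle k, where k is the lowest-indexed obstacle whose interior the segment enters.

Obstacle 1 [(0,1) (9,2) (10,10) (3,10) (0,9)]:
  edge (0,1)–(9,2): clear
  edge (9,2)–(10,10): clear
  edge (10,10)–(3,10): clear
  edge (3,10)–(0,9): clear
  edge (0,9)–(0,1): clear
  midpoint (17/2,14) outside
  → clear
Obstacle 2 [(14,11) (15,0) (22,8) (20,11)]:
  edge (14,11)–(15,0): clear
  edge (15,0)–(22,8): clear
  edge (22,8)–(20,11): clear
  edge (20,11)–(14,11): clear
  midpoint (17/2,14) outside
  → clear
Obstacle 3 [(1,14) (10,18) (11,20) (11,22) (1,24)]:
  edge (1,14)–(10,18): clear
  edge (10,18)–(11,20): clear
  edge (11,20)–(11,22): clear
  edge (11,22)–(1,24): clear
  edge (1,24)–(1,14): clear
  midpoint (17/2,14) outside
  → clear

FREE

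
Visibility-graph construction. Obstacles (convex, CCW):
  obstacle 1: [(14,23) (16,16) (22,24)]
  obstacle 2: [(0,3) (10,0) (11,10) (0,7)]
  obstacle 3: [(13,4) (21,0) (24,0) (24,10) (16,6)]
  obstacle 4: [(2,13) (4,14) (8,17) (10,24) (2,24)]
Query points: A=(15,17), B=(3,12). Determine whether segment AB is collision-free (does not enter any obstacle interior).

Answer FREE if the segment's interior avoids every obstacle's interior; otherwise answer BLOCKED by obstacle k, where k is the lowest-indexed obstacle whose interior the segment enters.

FREE

Obstacle 1 [(14,23) (16,16) (22,24)]:
  edge (14,23)–(16,16): clear
  edge (16,16)–(22,24): clear
  edge (22,24)–(14,23): clear
  midpoint (9,29/2) outside
  → clear
Obstacle 2 [(0,3) (10,0) (11,10) (0,7)]:
  edge (0,3)–(10,0): clear
  edge (10,0)–(11,10): clear
  edge (11,10)–(0,7): clear
  edge (0,7)–(0,3): clear
  midpoint (9,29/2) outside
  → clear
Obstacle 3 [(13,4) (21,0) (24,0) (24,10) (16,6)]:
  edge (13,4)–(21,0): clear
  edge (21,0)–(24,0): clear
  edge (24,0)–(24,10): clear
  edge (24,10)–(16,6): clear
  edge (16,6)–(13,4): clear
  midpoint (9,29/2) outside
  → clear
Obstacle 4 [(2,13) (4,14) (8,17) (10,24) (2,24)]:
  edge (2,13)–(4,14): clear
  edge (4,14)–(8,17): clear
  edge (8,17)–(10,24): clear
  edge (10,24)–(2,24): clear
  edge (2,24)–(2,13): clear
  midpoint (9,29/2) outside
  → clear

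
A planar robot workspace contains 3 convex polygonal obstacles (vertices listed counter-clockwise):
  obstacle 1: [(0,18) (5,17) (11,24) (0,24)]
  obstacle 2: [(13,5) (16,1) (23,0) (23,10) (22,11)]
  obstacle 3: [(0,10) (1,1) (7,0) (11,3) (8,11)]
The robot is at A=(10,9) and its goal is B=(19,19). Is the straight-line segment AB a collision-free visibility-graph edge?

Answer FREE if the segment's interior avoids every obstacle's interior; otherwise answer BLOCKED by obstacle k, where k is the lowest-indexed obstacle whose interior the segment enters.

FREE

Obstacle 1 [(0,18) (5,17) (11,24) (0,24)]:
  edge (0,18)–(5,17): clear
  edge (5,17)–(11,24): clear
  edge (11,24)–(0,24): clear
  edge (0,24)–(0,18): clear
  midpoint (29/2,14) outside
  → clear
Obstacle 2 [(13,5) (16,1) (23,0) (23,10) (22,11)]:
  edge (13,5)–(16,1): clear
  edge (16,1)–(23,0): clear
  edge (23,0)–(23,10): clear
  edge (23,10)–(22,11): clear
  edge (22,11)–(13,5): clear
  midpoint (29/2,14) outside
  → clear
Obstacle 3 [(0,10) (1,1) (7,0) (11,3) (8,11)]:
  edge (0,10)–(1,1): clear
  edge (1,1)–(7,0): clear
  edge (7,0)–(11,3): clear
  edge (11,3)–(8,11): clear
  edge (8,11)–(0,10): clear
  midpoint (29/2,14) outside
  → clear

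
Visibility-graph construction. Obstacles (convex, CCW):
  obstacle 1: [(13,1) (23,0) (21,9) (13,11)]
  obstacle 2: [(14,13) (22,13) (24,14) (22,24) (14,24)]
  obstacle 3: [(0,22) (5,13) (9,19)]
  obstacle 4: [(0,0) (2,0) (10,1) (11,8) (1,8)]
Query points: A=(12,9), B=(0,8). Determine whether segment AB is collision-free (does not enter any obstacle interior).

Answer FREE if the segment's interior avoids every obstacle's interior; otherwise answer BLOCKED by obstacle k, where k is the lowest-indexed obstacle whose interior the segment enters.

Obstacle 1 [(13,1) (23,0) (21,9) (13,11)]:
  edge (13,1)–(23,0): clear
  edge (23,0)–(21,9): clear
  edge (21,9)–(13,11): clear
  edge (13,11)–(13,1): clear
  midpoint (6,17/2) outside
  → clear
Obstacle 2 [(14,13) (22,13) (24,14) (22,24) (14,24)]:
  edge (14,13)–(22,13): clear
  edge (22,13)–(24,14): clear
  edge (24,14)–(22,24): clear
  edge (22,24)–(14,24): clear
  edge (14,24)–(14,13): clear
  midpoint (6,17/2) outside
  → clear
Obstacle 3 [(0,22) (5,13) (9,19)]:
  edge (0,22)–(5,13): clear
  edge (5,13)–(9,19): clear
  edge (9,19)–(0,22): clear
  midpoint (6,17/2) outside
  → clear
Obstacle 4 [(0,0) (2,0) (10,1) (11,8) (1,8)]:
  edge (0,0)–(2,0): clear
  edge (2,0)–(10,1): clear
  edge (10,1)–(11,8): clear
  edge (11,8)–(1,8): clear
  edge (1,8)–(0,0): clear
  midpoint (6,17/2) outside
  → clear

FREE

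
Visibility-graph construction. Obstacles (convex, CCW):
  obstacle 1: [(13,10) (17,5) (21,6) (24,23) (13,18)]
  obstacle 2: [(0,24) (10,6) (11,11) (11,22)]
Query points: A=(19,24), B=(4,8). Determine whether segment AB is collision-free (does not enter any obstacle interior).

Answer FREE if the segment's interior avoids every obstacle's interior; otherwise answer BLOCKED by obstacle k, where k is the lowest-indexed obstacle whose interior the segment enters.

Obstacle 1 [(13,10) (17,5) (21,6) (24,23) (13,18)]:
  edge (13,10)–(17,5): clear
  edge (17,5)–(21,6): clear
  edge (21,6)–(24,23): clear
  edge (24,23)–(13,18): crosses AB
  edge (13,18)–(13,10): crosses AB
  → BLOCKED
Obstacle 2 [(0,24) (10,6) (11,11) (11,22)]:
  edge (0,24)–(10,6): crosses AB
  edge (10,6)–(11,11): clear
  edge (11,11)–(11,22): crosses AB
  edge (11,22)–(0,24): clear
  → BLOCKED

BLOCKED by obstacle 1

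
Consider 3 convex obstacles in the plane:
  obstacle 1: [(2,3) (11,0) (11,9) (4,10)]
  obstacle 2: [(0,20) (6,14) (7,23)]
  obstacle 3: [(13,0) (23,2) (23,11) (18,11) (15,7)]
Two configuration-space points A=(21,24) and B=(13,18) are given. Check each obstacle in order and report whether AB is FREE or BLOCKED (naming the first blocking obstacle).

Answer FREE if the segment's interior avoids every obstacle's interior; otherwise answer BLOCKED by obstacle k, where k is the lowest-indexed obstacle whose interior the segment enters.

Obstacle 1 [(2,3) (11,0) (11,9) (4,10)]:
  edge (2,3)–(11,0): clear
  edge (11,0)–(11,9): clear
  edge (11,9)–(4,10): clear
  edge (4,10)–(2,3): clear
  midpoint (17,21) outside
  → clear
Obstacle 2 [(0,20) (6,14) (7,23)]:
  edge (0,20)–(6,14): clear
  edge (6,14)–(7,23): clear
  edge (7,23)–(0,20): clear
  midpoint (17,21) outside
  → clear
Obstacle 3 [(13,0) (23,2) (23,11) (18,11) (15,7)]:
  edge (13,0)–(23,2): clear
  edge (23,2)–(23,11): clear
  edge (23,11)–(18,11): clear
  edge (18,11)–(15,7): clear
  edge (15,7)–(13,0): clear
  midpoint (17,21) outside
  → clear

FREE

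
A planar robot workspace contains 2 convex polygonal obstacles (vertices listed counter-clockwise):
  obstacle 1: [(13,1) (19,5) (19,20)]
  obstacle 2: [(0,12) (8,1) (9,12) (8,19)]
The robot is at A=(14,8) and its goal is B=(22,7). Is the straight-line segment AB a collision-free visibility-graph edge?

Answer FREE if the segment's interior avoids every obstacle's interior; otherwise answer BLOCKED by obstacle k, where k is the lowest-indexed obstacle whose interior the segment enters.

Obstacle 1 [(13,1) (19,5) (19,20)]:
  edge (13,1)–(19,5): clear
  edge (19,5)–(19,20): crosses AB
  edge (19,20)–(13,1): crosses AB
  → BLOCKED
Obstacle 2 [(0,12) (8,1) (9,12) (8,19)]:
  edge (0,12)–(8,1): clear
  edge (8,1)–(9,12): clear
  edge (9,12)–(8,19): clear
  edge (8,19)–(0,12): clear
  midpoint (18,15/2) outside
  → clear

BLOCKED by obstacle 1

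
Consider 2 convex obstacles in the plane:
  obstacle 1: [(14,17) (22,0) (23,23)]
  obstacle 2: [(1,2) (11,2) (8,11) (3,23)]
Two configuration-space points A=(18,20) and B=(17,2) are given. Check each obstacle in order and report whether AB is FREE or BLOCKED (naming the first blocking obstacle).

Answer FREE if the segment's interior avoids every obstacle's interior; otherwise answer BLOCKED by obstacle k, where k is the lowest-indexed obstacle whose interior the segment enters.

BLOCKED by obstacle 1

Obstacle 1 [(14,17) (22,0) (23,23)]:
  edge (14,17)–(22,0): crosses AB
  edge (22,0)–(23,23): clear
  edge (23,23)–(14,17): crosses AB
  → BLOCKED
Obstacle 2 [(1,2) (11,2) (8,11) (3,23)]:
  edge (1,2)–(11,2): clear
  edge (11,2)–(8,11): clear
  edge (8,11)–(3,23): clear
  edge (3,23)–(1,2): clear
  midpoint (35/2,11) outside
  → clear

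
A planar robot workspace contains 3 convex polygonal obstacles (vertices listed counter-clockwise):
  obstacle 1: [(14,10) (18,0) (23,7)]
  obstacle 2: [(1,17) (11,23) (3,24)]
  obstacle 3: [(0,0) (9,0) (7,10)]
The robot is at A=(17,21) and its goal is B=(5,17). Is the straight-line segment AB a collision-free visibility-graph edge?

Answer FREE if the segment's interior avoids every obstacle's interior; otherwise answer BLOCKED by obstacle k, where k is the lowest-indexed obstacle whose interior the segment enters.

Obstacle 1 [(14,10) (18,0) (23,7)]:
  edge (14,10)–(18,0): clear
  edge (18,0)–(23,7): clear
  edge (23,7)–(14,10): clear
  midpoint (11,19) outside
  → clear
Obstacle 2 [(1,17) (11,23) (3,24)]:
  edge (1,17)–(11,23): clear
  edge (11,23)–(3,24): clear
  edge (3,24)–(1,17): clear
  midpoint (11,19) outside
  → clear
Obstacle 3 [(0,0) (9,0) (7,10)]:
  edge (0,0)–(9,0): clear
  edge (9,0)–(7,10): clear
  edge (7,10)–(0,0): clear
  midpoint (11,19) outside
  → clear

FREE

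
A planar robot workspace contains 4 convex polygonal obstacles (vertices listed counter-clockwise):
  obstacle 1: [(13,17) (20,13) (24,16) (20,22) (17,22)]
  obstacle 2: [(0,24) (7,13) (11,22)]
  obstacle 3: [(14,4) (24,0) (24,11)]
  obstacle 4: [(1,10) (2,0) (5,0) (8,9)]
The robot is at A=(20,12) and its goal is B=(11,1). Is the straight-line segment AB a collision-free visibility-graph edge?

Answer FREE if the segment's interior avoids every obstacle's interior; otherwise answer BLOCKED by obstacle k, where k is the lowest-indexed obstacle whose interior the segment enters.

FREE

Obstacle 1 [(13,17) (20,13) (24,16) (20,22) (17,22)]:
  edge (13,17)–(20,13): clear
  edge (20,13)–(24,16): clear
  edge (24,16)–(20,22): clear
  edge (20,22)–(17,22): clear
  edge (17,22)–(13,17): clear
  midpoint (31/2,13/2) outside
  → clear
Obstacle 2 [(0,24) (7,13) (11,22)]:
  edge (0,24)–(7,13): clear
  edge (7,13)–(11,22): clear
  edge (11,22)–(0,24): clear
  midpoint (31/2,13/2) outside
  → clear
Obstacle 3 [(14,4) (24,0) (24,11)]:
  edge (14,4)–(24,0): clear
  edge (24,0)–(24,11): clear
  edge (24,11)–(14,4): clear
  midpoint (31/2,13/2) outside
  → clear
Obstacle 4 [(1,10) (2,0) (5,0) (8,9)]:
  edge (1,10)–(2,0): clear
  edge (2,0)–(5,0): clear
  edge (5,0)–(8,9): clear
  edge (8,9)–(1,10): clear
  midpoint (31/2,13/2) outside
  → clear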